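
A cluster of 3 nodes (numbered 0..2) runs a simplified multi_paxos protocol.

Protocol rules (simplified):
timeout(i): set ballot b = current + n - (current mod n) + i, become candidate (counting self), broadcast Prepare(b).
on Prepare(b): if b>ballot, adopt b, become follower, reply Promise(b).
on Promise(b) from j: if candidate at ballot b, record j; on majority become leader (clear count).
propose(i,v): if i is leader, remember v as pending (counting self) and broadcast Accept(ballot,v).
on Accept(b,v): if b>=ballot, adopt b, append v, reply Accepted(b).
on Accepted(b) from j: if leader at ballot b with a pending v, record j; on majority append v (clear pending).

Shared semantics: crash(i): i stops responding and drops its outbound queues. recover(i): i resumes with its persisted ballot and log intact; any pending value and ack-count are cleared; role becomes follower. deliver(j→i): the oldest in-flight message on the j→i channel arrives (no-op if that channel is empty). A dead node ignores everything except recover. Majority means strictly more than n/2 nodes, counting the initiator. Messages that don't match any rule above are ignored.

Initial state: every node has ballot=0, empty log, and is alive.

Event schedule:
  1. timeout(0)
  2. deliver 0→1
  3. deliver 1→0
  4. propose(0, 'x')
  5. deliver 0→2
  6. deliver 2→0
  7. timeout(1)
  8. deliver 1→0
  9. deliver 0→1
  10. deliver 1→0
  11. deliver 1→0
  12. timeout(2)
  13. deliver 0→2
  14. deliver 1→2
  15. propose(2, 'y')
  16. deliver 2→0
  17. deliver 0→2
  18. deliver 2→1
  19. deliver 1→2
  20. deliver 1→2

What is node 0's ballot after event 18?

after 1 — timeout(0): n0:cand/b3/[-]
after 2 — deliver 0→1: n1:foll/b3/[-]
after 3 — deliver 1→0: n0:lead/b3/[-]
after 4 — propose(0,'x'): ·
after 5 — deliver 0→2: n2:foll/b3/[-]
after 6 — deliver 2→0: ·
after 7 — timeout(1): n1:cand/b7/[-]
after 8 — deliver 1→0: n0:foll/b7/[-]
after 9 — deliver 0→1: ·
after 10 — deliver 1→0: ·
after 11 — deliver 1→0: ·
after 12 — timeout(2): n2:cand/b8/[-]
after 13 — deliver 0→2: ·
after 14 — deliver 1→2: ·
after 15 — propose(2,'y'): ·
after 16 — deliver 2→0: n0:foll/b8/[-]
after 17 — deliver 0→2: n2:lead/b8/[-]
after 18 — deliver 2→1: n1:foll/b8/[-]

8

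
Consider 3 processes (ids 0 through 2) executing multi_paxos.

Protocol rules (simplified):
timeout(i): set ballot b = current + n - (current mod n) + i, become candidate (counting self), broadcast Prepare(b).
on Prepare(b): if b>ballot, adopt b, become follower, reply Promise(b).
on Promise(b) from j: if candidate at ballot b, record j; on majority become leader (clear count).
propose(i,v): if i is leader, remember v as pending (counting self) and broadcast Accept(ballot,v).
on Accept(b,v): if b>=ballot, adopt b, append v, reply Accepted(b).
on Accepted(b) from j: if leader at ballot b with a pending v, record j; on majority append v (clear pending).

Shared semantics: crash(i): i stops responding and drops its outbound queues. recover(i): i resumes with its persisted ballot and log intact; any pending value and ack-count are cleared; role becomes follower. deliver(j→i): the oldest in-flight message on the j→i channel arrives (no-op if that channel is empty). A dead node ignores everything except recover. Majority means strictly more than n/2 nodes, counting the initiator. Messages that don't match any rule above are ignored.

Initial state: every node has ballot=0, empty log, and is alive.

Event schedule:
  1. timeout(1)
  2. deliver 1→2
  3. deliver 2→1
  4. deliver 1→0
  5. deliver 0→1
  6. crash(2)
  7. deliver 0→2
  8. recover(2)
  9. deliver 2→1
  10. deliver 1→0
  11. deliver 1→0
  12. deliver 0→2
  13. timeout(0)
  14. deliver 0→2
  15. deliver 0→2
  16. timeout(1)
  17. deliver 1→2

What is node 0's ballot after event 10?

4

1. timeout(1):  <1:cand b4 ->
2. deliver 1→2:  <2:foll b4 ->
3. deliver 2→1:  <1:lead b4 ->
4. deliver 1→0:  <0:foll b4 ->
5. deliver 0→1:  nop
6. crash(2):  <2:✗foll b4 ->
7. deliver 0→2:  nop
8. recover(2):  <2:foll b4 ->
9. deliver 2→1:  nop
10. deliver 1→0:  nop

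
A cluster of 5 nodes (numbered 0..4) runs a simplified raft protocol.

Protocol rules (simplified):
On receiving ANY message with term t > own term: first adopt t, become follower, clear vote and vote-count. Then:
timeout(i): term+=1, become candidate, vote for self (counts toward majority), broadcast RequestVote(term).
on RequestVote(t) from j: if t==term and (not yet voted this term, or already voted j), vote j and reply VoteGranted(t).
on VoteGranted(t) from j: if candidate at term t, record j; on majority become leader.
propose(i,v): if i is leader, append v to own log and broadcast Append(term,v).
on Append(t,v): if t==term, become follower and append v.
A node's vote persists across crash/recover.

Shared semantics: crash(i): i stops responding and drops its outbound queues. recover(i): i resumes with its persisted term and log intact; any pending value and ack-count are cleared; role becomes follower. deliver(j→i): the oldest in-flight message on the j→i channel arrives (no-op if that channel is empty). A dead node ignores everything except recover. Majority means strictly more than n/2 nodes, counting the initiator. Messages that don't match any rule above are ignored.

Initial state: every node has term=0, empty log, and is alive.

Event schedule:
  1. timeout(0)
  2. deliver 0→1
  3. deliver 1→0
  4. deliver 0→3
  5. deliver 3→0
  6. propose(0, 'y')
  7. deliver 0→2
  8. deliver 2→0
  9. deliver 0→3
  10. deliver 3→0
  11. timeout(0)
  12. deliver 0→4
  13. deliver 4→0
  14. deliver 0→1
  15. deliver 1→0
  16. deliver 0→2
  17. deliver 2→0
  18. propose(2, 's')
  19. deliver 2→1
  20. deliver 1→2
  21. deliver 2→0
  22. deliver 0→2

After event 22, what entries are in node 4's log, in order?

empty

step 1 timeout(0): 0={cand,t=1,log=-}
step 2 deliver 0→1: 1={foll,t=1,log=-}
step 3 deliver 1→0: —
step 4 deliver 0→3: 3={foll,t=1,log=-}
step 5 deliver 3→0: 0={lead,t=1,log=-}
step 6 propose(0,'y'): 0={lead,t=1,log=y}
step 7 deliver 0→2: 2={foll,t=1,log=-}
step 8 deliver 2→0: —
step 9 deliver 0→3: 3={foll,t=1,log=y}
step 10 deliver 3→0: —
step 11 timeout(0): 0={cand,t=2,log=y}
step 12 deliver 0→4: 4={foll,t=1,log=-}
step 13 deliver 4→0: —
step 14 deliver 0→1: 1={foll,t=1,log=y}
step 15 deliver 1→0: —
step 16 deliver 0→2: 2={foll,t=1,log=y}
step 17 deliver 2→0: —
step 18 propose(2,'s'): —
step 19 deliver 2→1: —
step 20 deliver 1→2: —
step 21 deliver 2→0: —
step 22 deliver 0→2: 2={foll,t=2,log=y}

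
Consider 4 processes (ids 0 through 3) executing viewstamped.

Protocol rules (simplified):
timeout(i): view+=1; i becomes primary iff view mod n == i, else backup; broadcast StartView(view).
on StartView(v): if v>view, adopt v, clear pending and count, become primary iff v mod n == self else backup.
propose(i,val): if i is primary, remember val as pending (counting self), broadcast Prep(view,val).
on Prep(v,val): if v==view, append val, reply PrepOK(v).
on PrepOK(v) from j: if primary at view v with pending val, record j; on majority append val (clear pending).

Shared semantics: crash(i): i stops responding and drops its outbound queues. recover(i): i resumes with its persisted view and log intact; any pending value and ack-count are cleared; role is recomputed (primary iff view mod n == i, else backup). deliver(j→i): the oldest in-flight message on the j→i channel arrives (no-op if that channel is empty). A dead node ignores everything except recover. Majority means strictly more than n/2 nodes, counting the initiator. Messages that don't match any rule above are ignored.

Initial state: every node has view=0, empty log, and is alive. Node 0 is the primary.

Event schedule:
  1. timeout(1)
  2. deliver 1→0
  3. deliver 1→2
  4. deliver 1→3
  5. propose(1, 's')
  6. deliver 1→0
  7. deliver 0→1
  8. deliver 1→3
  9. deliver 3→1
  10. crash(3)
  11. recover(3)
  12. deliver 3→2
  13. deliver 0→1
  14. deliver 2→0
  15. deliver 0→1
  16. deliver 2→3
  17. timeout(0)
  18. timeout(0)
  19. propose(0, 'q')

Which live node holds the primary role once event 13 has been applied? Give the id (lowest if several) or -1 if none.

[1] timeout(1) → N1(prim v1 [-])
[2] deliver 1→0 → N0(back v1 [-])
[3] deliver 1→2 → N2(back v1 [-])
[4] deliver 1→3 → N3(back v1 [-])
[5] propose(1,'s') → ∅
[6] deliver 1→0 → N0(back v1 [s])
[7] deliver 0→1 → ∅
[8] deliver 1→3 → N3(back v1 [s])
[9] deliver 3→1 → N1(prim v1 [s])
[10] crash(3) → N3(✗back v1 [s])
[11] recover(3) → N3(back v1 [s])
[12] deliver 3→2 → ∅
[13] deliver 0→1 → ∅

1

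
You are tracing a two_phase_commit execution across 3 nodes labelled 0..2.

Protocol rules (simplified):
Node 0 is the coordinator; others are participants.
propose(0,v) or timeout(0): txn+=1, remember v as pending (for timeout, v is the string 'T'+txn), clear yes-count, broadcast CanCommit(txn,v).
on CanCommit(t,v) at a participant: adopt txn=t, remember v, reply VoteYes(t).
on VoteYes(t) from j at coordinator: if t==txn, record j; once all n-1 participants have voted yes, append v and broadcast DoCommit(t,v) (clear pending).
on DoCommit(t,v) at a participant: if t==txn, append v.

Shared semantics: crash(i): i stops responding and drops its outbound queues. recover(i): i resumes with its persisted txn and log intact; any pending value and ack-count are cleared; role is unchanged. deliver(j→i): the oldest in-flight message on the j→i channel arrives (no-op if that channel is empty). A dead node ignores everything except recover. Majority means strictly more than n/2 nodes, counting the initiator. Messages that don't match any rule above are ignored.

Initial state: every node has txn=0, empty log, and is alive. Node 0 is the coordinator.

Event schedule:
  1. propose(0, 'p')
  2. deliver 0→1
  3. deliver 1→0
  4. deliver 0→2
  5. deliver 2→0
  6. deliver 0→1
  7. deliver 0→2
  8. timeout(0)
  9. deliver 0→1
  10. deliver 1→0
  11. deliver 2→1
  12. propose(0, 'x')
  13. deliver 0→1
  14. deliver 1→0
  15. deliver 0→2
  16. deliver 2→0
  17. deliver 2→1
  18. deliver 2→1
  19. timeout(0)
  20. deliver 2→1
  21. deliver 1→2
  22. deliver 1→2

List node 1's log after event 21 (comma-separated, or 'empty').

[1] propose(0,'p') → N0(coor t1 [-])
[2] deliver 0→1 → N1(part t1 [-])
[3] deliver 1→0 → ∅
[4] deliver 0→2 → N2(part t1 [-])
[5] deliver 2→0 → N0(coor t1 [p])
[6] deliver 0→1 → N1(part t1 [p])
[7] deliver 0→2 → N2(part t1 [p])
[8] timeout(0) → N0(coor t2 [p])
[9] deliver 0→1 → N1(part t2 [p])
[10] deliver 1→0 → ∅
[11] deliver 2→1 → ∅
[12] propose(0,'x') → N0(coor t3 [p])
[13] deliver 0→1 → N1(part t3 [p])
[14] deliver 1→0 → ∅
[15] deliver 0→2 → N2(part t2 [p])
[16] deliver 2→0 → ∅
[17] deliver 2→1 → ∅
[18] deliver 2→1 → ∅
[19] timeout(0) → N0(coor t4 [p])
[20] deliver 2→1 → ∅
[21] deliver 1→2 → ∅

p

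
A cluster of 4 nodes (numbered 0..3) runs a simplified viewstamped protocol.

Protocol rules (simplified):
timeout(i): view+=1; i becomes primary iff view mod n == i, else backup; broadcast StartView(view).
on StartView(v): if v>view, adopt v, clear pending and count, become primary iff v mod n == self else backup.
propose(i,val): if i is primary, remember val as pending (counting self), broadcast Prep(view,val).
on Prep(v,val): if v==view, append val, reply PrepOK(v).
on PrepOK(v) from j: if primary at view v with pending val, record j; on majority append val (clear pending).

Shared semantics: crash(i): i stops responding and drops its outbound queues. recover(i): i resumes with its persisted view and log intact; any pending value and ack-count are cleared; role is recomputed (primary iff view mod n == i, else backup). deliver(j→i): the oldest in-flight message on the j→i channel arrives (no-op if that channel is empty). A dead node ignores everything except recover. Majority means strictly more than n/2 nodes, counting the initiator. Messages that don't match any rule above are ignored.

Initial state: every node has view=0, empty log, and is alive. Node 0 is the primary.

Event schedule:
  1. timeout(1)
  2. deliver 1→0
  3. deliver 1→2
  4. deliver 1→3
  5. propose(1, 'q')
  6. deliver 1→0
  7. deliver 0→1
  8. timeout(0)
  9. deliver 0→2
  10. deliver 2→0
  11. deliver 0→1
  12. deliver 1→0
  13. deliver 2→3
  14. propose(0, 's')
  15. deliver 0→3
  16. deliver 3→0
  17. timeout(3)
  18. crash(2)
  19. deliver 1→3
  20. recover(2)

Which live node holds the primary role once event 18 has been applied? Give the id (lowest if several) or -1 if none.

[1] timeout(1) → N1(prim v1 [-])
[2] deliver 1→0 → N0(back v1 [-])
[3] deliver 1→2 → N2(back v1 [-])
[4] deliver 1→3 → N3(back v1 [-])
[5] propose(1,'q') → ∅
[6] deliver 1→0 → N0(back v1 [q])
[7] deliver 0→1 → ∅
[8] timeout(0) → N0(back v2 [q])
[9] deliver 0→2 → N2(prim v2 [-])
[10] deliver 2→0 → ∅
[11] deliver 0→1 → N1(back v2 [-])
[12] deliver 1→0 → ∅
[13] deliver 2→3 → ∅
[14] propose(0,'s') → ∅
[15] deliver 0→3 → N3(back v2 [-])
[16] deliver 3→0 → ∅
[17] timeout(3) → N3(prim v3 [-])
[18] crash(2) → N2(✗prim v2 [-])

3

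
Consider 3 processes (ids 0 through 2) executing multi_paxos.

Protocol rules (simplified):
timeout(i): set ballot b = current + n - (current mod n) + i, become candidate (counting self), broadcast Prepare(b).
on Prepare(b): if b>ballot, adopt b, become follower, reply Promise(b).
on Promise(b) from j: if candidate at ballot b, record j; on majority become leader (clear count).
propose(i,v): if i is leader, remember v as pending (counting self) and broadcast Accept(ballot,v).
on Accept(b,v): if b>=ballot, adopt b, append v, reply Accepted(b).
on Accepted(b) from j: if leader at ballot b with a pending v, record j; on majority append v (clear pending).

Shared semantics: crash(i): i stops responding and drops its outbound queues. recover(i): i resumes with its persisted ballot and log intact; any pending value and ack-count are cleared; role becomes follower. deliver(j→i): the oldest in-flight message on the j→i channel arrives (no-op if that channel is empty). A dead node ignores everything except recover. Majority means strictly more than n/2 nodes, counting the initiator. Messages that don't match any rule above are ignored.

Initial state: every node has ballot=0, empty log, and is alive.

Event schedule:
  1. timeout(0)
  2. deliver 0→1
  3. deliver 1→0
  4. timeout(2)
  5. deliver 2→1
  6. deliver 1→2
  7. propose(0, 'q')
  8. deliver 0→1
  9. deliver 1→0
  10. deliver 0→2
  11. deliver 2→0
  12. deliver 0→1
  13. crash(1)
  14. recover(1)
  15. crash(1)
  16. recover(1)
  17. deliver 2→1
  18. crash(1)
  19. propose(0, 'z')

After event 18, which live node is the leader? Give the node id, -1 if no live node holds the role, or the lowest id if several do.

step 1 timeout(0): 0={cand,b=3,log=-}
step 2 deliver 0→1: 1={foll,b=3,log=-}
step 3 deliver 1→0: 0={lead,b=3,log=-}
step 4 timeout(2): 2={cand,b=5,log=-}
step 5 deliver 2→1: 1={foll,b=5,log=-}
step 6 deliver 1→2: 2={lead,b=5,log=-}
step 7 propose(0,'q'): —
step 8 deliver 0→1: —
step 9 deliver 1→0: —
step 10 deliver 0→2: —
step 11 deliver 2→0: 0={foll,b=5,log=-}
step 12 deliver 0→1: —
step 13 crash(1): 1={✗foll,b=5,log=-}
step 14 recover(1): 1={foll,b=5,log=-}
step 15 crash(1): 1={✗foll,b=5,log=-}
step 16 recover(1): 1={foll,b=5,log=-}
step 17 deliver 2→1: —
step 18 crash(1): 1={✗foll,b=5,log=-}

2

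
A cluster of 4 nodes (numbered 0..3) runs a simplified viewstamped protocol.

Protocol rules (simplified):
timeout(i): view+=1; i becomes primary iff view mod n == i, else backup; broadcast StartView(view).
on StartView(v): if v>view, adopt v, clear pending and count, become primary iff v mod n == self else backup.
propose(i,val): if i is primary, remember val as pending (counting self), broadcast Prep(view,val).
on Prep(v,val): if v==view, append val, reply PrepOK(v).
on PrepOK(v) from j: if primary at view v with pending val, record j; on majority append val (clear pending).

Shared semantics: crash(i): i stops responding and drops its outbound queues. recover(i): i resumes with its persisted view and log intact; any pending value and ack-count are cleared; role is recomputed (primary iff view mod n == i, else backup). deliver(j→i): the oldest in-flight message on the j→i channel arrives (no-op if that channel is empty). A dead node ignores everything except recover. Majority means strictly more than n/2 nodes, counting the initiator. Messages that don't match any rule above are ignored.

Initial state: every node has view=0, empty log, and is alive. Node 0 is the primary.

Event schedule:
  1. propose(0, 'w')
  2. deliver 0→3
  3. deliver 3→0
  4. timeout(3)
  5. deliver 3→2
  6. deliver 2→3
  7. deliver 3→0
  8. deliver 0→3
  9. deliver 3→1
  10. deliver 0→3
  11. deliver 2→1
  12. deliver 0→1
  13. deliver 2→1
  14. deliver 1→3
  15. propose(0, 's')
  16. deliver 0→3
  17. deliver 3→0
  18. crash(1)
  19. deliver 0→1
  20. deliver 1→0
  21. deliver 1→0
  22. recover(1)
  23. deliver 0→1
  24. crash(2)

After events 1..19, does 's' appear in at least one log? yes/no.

no

step 1 propose(0,'w'): —
step 2 deliver 0→3: 3={back,v=0,log=w}
step 3 deliver 3→0: —
step 4 timeout(3): 3={back,v=1,log=w}
step 5 deliver 3→2: 2={back,v=1,log=-}
step 6 deliver 2→3: —
step 7 deliver 3→0: 0={back,v=1,log=-}
step 8 deliver 0→3: —
step 9 deliver 3→1: 1={prim,v=1,log=-}
step 10 deliver 0→3: —
step 11 deliver 2→1: —
step 12 deliver 0→1: —
step 13 deliver 2→1: —
step 14 deliver 1→3: —
step 15 propose(0,'s'): —
step 16 deliver 0→3: —
step 17 deliver 3→0: —
step 18 crash(1): 1={✗prim,v=1,log=-}
step 19 deliver 0→1: —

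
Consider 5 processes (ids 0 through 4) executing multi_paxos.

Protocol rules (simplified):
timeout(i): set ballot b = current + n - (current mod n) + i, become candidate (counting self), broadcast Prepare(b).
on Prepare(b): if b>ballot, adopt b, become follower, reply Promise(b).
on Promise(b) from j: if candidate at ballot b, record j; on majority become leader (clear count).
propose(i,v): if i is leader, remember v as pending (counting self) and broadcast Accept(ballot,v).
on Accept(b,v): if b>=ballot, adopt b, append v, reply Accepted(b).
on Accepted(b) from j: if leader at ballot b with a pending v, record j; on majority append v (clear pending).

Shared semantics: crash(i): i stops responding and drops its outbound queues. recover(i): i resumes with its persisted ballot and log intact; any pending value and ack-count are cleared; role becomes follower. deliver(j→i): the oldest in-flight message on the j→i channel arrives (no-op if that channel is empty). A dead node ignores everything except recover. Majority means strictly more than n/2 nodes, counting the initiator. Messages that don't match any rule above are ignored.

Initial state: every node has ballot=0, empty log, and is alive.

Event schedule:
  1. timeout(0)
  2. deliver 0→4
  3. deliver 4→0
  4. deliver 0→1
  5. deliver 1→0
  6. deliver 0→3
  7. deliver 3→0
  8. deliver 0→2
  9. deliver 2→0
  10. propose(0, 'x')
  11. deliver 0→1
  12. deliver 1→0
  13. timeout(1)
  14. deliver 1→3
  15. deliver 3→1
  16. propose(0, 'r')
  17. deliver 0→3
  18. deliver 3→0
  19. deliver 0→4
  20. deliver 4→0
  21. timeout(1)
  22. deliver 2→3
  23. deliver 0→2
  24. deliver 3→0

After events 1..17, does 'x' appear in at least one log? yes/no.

after 1 — timeout(0): n0:cand/b5/[-]
after 2 — deliver 0→4: n4:foll/b5/[-]
after 3 — deliver 4→0: ·
after 4 — deliver 0→1: n1:foll/b5/[-]
after 5 — deliver 1→0: n0:lead/b5/[-]
after 6 — deliver 0→3: n3:foll/b5/[-]
after 7 — deliver 3→0: ·
after 8 — deliver 0→2: n2:foll/b5/[-]
after 9 — deliver 2→0: ·
after 10 — propose(0,'x'): ·
after 11 — deliver 0→1: n1:foll/b5/[x]
after 12 — deliver 1→0: ·
after 13 — timeout(1): n1:cand/b11/[x]
after 14 — deliver 1→3: n3:foll/b11/[-]
after 15 — deliver 3→1: ·
after 16 — propose(0,'r'): ·
after 17 — deliver 0→3: ·

yes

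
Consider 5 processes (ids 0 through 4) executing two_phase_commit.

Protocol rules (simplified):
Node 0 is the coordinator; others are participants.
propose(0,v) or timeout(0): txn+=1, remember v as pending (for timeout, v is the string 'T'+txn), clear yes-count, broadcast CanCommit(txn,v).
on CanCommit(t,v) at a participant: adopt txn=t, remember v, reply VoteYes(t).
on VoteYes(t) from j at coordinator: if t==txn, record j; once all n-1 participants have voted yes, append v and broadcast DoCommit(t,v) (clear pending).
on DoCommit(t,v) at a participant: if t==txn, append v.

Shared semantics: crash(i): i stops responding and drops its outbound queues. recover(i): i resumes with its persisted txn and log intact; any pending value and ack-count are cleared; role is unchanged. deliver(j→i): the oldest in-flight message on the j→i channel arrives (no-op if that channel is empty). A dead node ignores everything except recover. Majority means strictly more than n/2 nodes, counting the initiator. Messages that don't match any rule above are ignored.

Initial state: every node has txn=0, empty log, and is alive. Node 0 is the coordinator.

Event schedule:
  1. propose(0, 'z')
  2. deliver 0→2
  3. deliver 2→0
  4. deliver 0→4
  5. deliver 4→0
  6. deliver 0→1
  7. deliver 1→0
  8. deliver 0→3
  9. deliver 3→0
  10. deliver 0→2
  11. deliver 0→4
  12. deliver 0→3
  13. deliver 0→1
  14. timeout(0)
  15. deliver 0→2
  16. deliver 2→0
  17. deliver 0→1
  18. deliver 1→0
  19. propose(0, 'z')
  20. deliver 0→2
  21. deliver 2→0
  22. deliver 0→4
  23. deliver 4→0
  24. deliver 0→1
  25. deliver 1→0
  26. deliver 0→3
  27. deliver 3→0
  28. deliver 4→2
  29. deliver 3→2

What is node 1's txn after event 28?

3

e1 propose(0,'z'): 0[coor,t=1,-]
e2 deliver 0→2: 2[part,t=1,-]
e3 deliver 2→0: ·
e4 deliver 0→4: 4[part,t=1,-]
e5 deliver 4→0: ·
e6 deliver 0→1: 1[part,t=1,-]
e7 deliver 1→0: ·
e8 deliver 0→3: 3[part,t=1,-]
e9 deliver 3→0: 0[coor,t=1,z]
e10 deliver 0→2: 2[part,t=1,z]
e11 deliver 0→4: 4[part,t=1,z]
e12 deliver 0→3: 3[part,t=1,z]
e13 deliver 0→1: 1[part,t=1,z]
e14 timeout(0): 0[coor,t=2,z]
e15 deliver 0→2: 2[part,t=2,z]
e16 deliver 2→0: ·
e17 deliver 0→1: 1[part,t=2,z]
e18 deliver 1→0: ·
e19 propose(0,'z'): 0[coor,t=3,z]
e20 deliver 0→2: 2[part,t=3,z]
e21 deliver 2→0: ·
e22 deliver 0→4: 4[part,t=2,z]
e23 deliver 4→0: ·
e24 deliver 0→1: 1[part,t=3,z]
e25 deliver 1→0: ·
e26 deliver 0→3: 3[part,t=2,z]
e27 deliver 3→0: ·
e28 deliver 4→2: ·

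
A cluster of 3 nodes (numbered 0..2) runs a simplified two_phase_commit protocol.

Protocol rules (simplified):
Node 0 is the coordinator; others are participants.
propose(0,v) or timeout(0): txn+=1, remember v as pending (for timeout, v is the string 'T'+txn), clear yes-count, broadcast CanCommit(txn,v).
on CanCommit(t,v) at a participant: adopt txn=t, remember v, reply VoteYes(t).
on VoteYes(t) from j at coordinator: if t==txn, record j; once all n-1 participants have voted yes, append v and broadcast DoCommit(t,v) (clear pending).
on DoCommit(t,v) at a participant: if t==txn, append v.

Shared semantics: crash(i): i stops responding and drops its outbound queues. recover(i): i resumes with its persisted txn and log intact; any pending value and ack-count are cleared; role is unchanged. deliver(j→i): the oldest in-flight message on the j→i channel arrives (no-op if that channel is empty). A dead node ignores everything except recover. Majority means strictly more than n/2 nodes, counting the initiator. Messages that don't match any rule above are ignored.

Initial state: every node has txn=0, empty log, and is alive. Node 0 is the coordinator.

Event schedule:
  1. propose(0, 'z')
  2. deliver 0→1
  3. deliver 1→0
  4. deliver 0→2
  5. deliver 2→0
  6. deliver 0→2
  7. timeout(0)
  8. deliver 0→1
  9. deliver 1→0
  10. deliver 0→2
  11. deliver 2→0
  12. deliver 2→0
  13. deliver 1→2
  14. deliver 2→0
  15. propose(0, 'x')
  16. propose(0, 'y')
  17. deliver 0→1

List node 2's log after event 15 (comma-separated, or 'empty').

after 1 — propose(0,'z'): n0:coor/t1/[-]
after 2 — deliver 0→1: n1:part/t1/[-]
after 3 — deliver 1→0: ·
after 4 — deliver 0→2: n2:part/t1/[-]
after 5 — deliver 2→0: n0:coor/t1/[z]
after 6 — deliver 0→2: n2:part/t1/[z]
after 7 — timeout(0): n0:coor/t2/[z]
after 8 — deliver 0→1: n1:part/t1/[z]
after 9 — deliver 1→0: ·
after 10 — deliver 0→2: n2:part/t2/[z]
after 11 — deliver 2→0: ·
after 12 — deliver 2→0: ·
after 13 — deliver 1→2: ·
after 14 — deliver 2→0: ·
after 15 — propose(0,'x'): n0:coor/t3/[z]

z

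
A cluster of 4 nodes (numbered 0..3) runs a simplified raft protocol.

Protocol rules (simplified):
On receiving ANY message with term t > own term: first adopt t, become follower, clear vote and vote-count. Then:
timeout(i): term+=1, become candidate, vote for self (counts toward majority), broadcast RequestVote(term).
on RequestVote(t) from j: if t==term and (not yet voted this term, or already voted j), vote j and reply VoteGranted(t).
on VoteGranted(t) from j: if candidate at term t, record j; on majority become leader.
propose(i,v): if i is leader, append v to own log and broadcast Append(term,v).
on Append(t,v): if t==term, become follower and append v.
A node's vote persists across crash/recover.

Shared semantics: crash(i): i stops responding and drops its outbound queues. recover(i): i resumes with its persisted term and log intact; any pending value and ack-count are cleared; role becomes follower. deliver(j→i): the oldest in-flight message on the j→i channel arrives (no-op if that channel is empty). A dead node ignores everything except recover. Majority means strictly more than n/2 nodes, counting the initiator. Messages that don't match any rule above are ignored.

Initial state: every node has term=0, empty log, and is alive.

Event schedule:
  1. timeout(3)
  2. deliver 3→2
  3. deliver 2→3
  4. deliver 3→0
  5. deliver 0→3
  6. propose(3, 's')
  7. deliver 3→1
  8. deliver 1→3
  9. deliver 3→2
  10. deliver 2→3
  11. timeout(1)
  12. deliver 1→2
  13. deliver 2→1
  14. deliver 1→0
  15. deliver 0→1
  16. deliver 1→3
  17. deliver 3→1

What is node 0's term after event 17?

2

after 1 — timeout(3): n3:cand/t1/[-]
after 2 — deliver 3→2: n2:foll/t1/[-]
after 3 — deliver 2→3: ·
after 4 — deliver 3→0: n0:foll/t1/[-]
after 5 — deliver 0→3: n3:lead/t1/[-]
after 6 — propose(3,'s'): n3:lead/t1/[s]
after 7 — deliver 3→1: n1:foll/t1/[-]
after 8 — deliver 1→3: ·
after 9 — deliver 3→2: n2:foll/t1/[s]
after 10 — deliver 2→3: ·
after 11 — timeout(1): n1:cand/t2/[-]
after 12 — deliver 1→2: n2:foll/t2/[s]
after 13 — deliver 2→1: ·
after 14 — deliver 1→0: n0:foll/t2/[-]
after 15 — deliver 0→1: n1:lead/t2/[-]
after 16 — deliver 1→3: n3:foll/t2/[s]
after 17 — deliver 3→1: ·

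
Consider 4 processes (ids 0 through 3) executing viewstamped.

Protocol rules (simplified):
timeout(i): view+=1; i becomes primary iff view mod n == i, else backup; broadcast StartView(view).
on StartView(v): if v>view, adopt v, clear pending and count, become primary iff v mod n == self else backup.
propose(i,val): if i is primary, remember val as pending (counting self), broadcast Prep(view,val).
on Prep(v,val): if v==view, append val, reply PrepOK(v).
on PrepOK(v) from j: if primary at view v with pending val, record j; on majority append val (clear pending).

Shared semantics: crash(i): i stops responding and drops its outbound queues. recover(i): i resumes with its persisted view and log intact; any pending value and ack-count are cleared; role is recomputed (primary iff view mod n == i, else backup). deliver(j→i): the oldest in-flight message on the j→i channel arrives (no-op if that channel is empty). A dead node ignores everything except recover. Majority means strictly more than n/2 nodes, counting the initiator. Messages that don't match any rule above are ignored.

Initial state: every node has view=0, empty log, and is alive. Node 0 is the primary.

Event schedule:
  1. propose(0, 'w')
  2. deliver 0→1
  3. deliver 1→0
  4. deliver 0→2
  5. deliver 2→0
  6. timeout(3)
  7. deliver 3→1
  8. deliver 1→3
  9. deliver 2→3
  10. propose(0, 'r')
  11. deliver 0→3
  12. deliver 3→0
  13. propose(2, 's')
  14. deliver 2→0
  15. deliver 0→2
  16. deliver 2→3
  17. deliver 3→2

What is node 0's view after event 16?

e1 propose(0,'w'): ·
e2 deliver 0→1: 1[back,v=0,w]
e3 deliver 1→0: ·
e4 deliver 0→2: 2[back,v=0,w]
e5 deliver 2→0: 0[prim,v=0,w]
e6 timeout(3): 3[back,v=1,-]
e7 deliver 3→1: 1[prim,v=1,w]
e8 deliver 1→3: ·
e9 deliver 2→3: ·
e10 propose(0,'r'): ·
e11 deliver 0→3: ·
e12 deliver 3→0: 0[back,v=1,w]
e13 propose(2,'s'): ·
e14 deliver 2→0: ·
e15 deliver 0→2: 2[back,v=0,w,r]
e16 deliver 2→3: ·

1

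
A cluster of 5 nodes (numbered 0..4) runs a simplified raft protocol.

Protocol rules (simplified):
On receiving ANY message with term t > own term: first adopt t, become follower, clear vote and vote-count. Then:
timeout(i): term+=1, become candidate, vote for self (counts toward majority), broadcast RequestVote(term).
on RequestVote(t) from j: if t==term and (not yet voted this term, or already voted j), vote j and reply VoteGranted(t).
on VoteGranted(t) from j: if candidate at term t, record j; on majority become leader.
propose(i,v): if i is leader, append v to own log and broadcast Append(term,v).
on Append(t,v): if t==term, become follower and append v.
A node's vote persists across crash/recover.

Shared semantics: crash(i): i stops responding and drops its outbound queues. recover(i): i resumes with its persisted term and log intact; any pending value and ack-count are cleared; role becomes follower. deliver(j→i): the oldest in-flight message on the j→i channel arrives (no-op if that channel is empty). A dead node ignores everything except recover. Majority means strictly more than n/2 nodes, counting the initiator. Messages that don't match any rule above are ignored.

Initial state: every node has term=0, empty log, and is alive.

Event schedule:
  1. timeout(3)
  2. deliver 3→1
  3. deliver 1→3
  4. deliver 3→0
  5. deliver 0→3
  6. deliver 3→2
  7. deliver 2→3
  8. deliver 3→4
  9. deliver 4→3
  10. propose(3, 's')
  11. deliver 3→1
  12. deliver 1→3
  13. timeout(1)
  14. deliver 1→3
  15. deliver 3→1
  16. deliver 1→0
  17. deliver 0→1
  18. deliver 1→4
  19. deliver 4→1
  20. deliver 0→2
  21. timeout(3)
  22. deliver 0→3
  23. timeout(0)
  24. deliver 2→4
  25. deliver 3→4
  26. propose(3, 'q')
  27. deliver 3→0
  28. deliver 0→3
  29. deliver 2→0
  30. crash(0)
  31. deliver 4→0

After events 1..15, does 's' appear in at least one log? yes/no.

step 1 timeout(3): 3={cand,t=1,log=-}
step 2 deliver 3→1: 1={foll,t=1,log=-}
step 3 deliver 1→3: —
step 4 deliver 3→0: 0={foll,t=1,log=-}
step 5 deliver 0→3: 3={lead,t=1,log=-}
step 6 deliver 3→2: 2={foll,t=1,log=-}
step 7 deliver 2→3: —
step 8 deliver 3→4: 4={foll,t=1,log=-}
step 9 deliver 4→3: —
step 10 propose(3,'s'): 3={lead,t=1,log=s}
step 11 deliver 3→1: 1={foll,t=1,log=s}
step 12 deliver 1→3: —
step 13 timeout(1): 1={cand,t=2,log=s}
step 14 deliver 1→3: 3={foll,t=2,log=s}
step 15 deliver 3→1: —

yes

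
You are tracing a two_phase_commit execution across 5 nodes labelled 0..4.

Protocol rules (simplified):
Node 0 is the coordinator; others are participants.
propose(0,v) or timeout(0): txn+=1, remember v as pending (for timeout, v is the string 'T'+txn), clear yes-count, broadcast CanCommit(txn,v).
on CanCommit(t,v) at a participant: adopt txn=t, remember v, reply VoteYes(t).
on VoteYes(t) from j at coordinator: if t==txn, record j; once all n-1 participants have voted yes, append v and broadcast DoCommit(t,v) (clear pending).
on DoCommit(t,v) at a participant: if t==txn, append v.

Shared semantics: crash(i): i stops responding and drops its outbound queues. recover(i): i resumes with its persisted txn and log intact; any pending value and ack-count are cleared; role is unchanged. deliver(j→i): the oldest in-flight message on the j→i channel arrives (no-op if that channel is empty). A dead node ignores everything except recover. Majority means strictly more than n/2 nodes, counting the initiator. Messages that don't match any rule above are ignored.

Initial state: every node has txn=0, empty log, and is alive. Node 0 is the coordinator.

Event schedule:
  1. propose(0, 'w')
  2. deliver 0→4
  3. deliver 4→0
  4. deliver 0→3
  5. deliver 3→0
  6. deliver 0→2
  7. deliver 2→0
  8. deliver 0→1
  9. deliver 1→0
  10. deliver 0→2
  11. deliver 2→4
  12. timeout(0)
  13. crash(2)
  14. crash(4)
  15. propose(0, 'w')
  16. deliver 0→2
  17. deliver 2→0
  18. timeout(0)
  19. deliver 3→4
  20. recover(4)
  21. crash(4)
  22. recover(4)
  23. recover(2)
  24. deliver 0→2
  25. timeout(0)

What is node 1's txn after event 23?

1

e1 propose(0,'w'): 0[coor,t=1,-]
e2 deliver 0→4: 4[part,t=1,-]
e3 deliver 4→0: ·
e4 deliver 0→3: 3[part,t=1,-]
e5 deliver 3→0: ·
e6 deliver 0→2: 2[part,t=1,-]
e7 deliver 2→0: ·
e8 deliver 0→1: 1[part,t=1,-]
e9 deliver 1→0: 0[coor,t=1,w]
e10 deliver 0→2: 2[part,t=1,w]
e11 deliver 2→4: ·
e12 timeout(0): 0[coor,t=2,w]
e13 crash(2): 2[✗part,t=1,w]
e14 crash(4): 4[✗part,t=1,-]
e15 propose(0,'w'): 0[coor,t=3,w]
e16 deliver 0→2: ·
e17 deliver 2→0: ·
e18 timeout(0): 0[coor,t=4,w]
e19 deliver 3→4: ·
e20 recover(4): 4[part,t=1,-]
e21 crash(4): 4[✗part,t=1,-]
e22 recover(4): 4[part,t=1,-]
e23 recover(2): 2[part,t=1,w]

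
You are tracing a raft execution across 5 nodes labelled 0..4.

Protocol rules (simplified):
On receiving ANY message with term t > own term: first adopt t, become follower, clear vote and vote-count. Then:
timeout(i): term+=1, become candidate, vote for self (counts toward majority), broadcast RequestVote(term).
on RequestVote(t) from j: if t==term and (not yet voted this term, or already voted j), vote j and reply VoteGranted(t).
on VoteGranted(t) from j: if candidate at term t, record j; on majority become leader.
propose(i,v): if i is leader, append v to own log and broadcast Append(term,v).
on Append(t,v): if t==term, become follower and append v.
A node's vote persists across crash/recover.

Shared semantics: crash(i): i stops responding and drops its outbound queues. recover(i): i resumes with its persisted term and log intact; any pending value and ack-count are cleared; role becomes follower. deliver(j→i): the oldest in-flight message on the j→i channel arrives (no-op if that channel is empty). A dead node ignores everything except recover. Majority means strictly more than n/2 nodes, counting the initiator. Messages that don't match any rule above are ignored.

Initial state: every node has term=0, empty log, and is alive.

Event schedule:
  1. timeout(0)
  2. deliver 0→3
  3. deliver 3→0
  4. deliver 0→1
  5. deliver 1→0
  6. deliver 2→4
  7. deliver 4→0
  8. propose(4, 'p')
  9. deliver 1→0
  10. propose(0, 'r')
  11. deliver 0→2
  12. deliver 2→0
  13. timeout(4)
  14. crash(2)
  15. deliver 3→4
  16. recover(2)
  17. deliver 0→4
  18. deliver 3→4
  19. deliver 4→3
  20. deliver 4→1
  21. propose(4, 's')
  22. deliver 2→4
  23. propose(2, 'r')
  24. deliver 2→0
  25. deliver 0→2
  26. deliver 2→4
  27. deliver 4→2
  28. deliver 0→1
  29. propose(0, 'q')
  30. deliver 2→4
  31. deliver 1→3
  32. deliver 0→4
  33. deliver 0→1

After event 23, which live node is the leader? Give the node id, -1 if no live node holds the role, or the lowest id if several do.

[1] timeout(0) → N0(cand t1 [-])
[2] deliver 0→3 → N3(foll t1 [-])
[3] deliver 3→0 → ∅
[4] deliver 0→1 → N1(foll t1 [-])
[5] deliver 1→0 → N0(lead t1 [-])
[6] deliver 2→4 → ∅
[7] deliver 4→0 → ∅
[8] propose(4,'p') → ∅
[9] deliver 1→0 → ∅
[10] propose(0,'r') → N0(lead t1 [r])
[11] deliver 0→2 → N2(foll t1 [-])
[12] deliver 2→0 → ∅
[13] timeout(4) → N4(cand t1 [-])
[14] crash(2) → N2(✗foll t1 [-])
[15] deliver 3→4 → ∅
[16] recover(2) → N2(foll t1 [-])
[17] deliver 0→4 → ∅
[18] deliver 3→4 → ∅
[19] deliver 4→3 → ∅
[20] deliver 4→1 → ∅
[21] propose(4,'s') → ∅
[22] deliver 2→4 → ∅
[23] propose(2,'r') → ∅

0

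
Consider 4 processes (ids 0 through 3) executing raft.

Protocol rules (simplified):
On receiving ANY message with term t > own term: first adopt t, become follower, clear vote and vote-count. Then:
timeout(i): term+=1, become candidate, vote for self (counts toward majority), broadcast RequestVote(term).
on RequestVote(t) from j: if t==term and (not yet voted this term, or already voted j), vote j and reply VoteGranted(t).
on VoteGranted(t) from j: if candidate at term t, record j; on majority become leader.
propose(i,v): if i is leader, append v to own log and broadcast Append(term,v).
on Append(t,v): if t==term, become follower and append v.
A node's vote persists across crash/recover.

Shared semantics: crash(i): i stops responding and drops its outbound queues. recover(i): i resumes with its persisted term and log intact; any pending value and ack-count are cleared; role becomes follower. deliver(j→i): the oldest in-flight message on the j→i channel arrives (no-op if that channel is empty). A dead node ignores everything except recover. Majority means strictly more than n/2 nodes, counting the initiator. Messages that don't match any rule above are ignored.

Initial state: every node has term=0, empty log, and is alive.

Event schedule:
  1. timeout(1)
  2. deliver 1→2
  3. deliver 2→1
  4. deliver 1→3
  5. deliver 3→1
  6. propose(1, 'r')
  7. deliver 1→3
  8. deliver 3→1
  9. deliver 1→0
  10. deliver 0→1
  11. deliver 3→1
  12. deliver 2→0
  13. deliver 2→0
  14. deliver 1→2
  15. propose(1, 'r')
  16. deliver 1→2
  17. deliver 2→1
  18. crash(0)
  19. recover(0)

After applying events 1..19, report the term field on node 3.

1

1. timeout(1):  <1:cand t1 ->
2. deliver 1→2:  <2:foll t1 ->
3. deliver 2→1:  nop
4. deliver 1→3:  <3:foll t1 ->
5. deliver 3→1:  <1:lead t1 ->
6. propose(1,'r'):  <1:lead t1 r>
7. deliver 1→3:  <3:foll t1 r>
8. deliver 3→1:  nop
9. deliver 1→0:  <0:foll t1 ->
10. deliver 0→1:  nop
11. deliver 3→1:  nop
12. deliver 2→0:  nop
13. deliver 2→0:  nop
14. deliver 1→2:  <2:foll t1 r>
15. propose(1,'r'):  <1:lead t1 r,r>
16. deliver 1→2:  <2:foll t1 r,r>
17. deliver 2→1:  nop
18. crash(0):  <0:✗foll t1 ->
19. recover(0):  <0:foll t1 ->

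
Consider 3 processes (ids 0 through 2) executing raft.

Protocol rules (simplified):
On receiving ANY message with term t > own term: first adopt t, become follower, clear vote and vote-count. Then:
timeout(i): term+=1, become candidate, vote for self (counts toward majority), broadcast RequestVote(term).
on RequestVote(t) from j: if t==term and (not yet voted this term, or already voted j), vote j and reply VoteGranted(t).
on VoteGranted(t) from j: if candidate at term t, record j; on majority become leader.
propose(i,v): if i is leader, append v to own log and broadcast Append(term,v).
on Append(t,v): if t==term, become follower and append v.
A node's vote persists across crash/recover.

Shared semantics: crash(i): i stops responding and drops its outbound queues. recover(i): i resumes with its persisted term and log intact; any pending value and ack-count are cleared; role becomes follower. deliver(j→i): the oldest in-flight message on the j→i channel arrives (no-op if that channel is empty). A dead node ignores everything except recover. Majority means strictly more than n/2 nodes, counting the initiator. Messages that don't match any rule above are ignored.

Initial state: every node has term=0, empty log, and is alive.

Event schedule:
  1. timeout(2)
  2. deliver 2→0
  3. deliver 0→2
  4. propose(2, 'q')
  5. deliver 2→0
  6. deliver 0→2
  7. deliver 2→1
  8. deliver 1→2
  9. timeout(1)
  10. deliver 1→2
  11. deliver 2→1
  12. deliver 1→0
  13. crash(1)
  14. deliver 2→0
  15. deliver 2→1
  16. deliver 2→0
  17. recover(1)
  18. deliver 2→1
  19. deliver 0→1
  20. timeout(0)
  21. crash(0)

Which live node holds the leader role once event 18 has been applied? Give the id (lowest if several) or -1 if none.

-1

e1 timeout(2): 2[cand,t=1,-]
e2 deliver 2→0: 0[foll,t=1,-]
e3 deliver 0→2: 2[lead,t=1,-]
e4 propose(2,'q'): 2[lead,t=1,q]
e5 deliver 2→0: 0[foll,t=1,q]
e6 deliver 0→2: ·
e7 deliver 2→1: 1[foll,t=1,-]
e8 deliver 1→2: ·
e9 timeout(1): 1[cand,t=2,-]
e10 deliver 1→2: 2[foll,t=2,q]
e11 deliver 2→1: ·
e12 deliver 1→0: 0[foll,t=2,q]
e13 crash(1): 1[✗cand,t=2,-]
e14 deliver 2→0: ·
e15 deliver 2→1: ·
e16 deliver 2→0: ·
e17 recover(1): 1[foll,t=2,-]
e18 deliver 2→1: ·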